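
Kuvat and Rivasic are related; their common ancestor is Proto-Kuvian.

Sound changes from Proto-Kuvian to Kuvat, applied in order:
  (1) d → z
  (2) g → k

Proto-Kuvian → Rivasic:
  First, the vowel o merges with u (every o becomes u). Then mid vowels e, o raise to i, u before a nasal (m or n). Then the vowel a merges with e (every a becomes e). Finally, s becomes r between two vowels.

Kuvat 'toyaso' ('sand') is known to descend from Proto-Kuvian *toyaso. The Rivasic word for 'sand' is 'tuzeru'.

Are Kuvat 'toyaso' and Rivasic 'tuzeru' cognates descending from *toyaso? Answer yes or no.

no

Derive the expected Rivasic reflex of *toyaso:
Rivasic: *toyaso > tuyasu > tuyesu > tuyeru  (by vowel merger, vowel merger, rhotacism)
The regular Rivasic reflex would be 'tuyeru', but the attested form is 'tuzeru'. The correspondence is irregular, so they are not cognates (the Rivasic form has a different source).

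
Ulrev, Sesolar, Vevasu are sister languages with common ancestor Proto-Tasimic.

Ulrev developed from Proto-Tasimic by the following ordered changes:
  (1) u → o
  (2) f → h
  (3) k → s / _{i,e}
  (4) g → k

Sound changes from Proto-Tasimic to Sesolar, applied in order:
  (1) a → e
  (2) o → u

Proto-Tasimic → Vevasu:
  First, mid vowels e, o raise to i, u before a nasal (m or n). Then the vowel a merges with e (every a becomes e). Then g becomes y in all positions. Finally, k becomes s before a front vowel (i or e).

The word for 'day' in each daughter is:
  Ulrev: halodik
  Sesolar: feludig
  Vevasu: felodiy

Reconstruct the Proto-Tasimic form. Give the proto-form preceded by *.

Position 1: Ulrev has h, Sesolar has f, Vevasu has f. Sesolar preserves f here (none of its changes turn any other segment into f), so the proto-segment is *f.
Position 7: Ulrev has k, Sesolar has g, Vevasu has y. Sesolar preserves g here (none of its changes turn any other segment into g), so the proto-segment is *g.
Position 2: Ulrev has a, Sesolar has e, Vevasu has e. Ulrev preserves a here (none of its changes turn any other segment into a), so the proto-segment is *a.
Continuing position by position gives *falodig; check it forward:
Ulrev: *falodig
  falodig (rule 1 does not apply)
  falodig → halodig   [unconditioned shift]
  halodig (rule 3 does not apply)
  halodig → halodik   [unconditioned shift]
  giving Ulrev halodik.
Sesolar: *falodig > felodig > feludig  (by vowel merger, vowel merger)
Vevasu: *falodig > felodig > felodiy  (by vowel merger, unconditioned shift)
*falodig is the unique common source.

*falodig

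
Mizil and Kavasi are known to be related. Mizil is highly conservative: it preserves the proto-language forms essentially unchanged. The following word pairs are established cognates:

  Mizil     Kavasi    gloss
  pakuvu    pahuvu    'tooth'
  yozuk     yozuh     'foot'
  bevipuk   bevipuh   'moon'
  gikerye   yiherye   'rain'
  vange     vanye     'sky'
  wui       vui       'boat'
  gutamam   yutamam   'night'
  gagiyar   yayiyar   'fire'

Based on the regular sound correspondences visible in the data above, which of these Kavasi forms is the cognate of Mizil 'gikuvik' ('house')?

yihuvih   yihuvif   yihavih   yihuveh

gikerye ~ yiherye — Mizil g corresponds to Kavasi y word-initially before a front vowel.
pakuvu ~ pahuvu — Mizil k corresponds to Kavasi h between vowels (before a back vowel).
yozuk ~ yozuh, bevipuk ~ bevipuh — Mizil k corresponds to Kavasi h word-finally.
Applying these to Mizil 'gikuvik':
  gikuvik → yikuvik   (g→y word-initially before a front vowel)
  yikuvik → yihuvik   (k→h between vowels (before a back vowel))
  yihuvik → yihuvih   (k→h word-finally)
So the Kavasi cognate is 'yihuvih'.

yihuvih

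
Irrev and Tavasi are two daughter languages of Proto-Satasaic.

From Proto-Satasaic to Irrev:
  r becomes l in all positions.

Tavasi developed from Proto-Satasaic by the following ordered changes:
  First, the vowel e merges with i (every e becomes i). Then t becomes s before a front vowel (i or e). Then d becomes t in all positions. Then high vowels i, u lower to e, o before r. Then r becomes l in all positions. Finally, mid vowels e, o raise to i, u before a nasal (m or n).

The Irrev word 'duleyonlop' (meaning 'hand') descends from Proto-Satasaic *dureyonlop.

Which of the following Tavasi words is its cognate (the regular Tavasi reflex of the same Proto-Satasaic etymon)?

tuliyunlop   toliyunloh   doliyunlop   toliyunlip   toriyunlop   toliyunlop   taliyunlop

toliyunlop

Tavasi: start from *dureyonlop.
  rule 1 (vowel merger): dureyonlop → duriyonlop
  rule 2: no change — duriyonlop
  rule 3 (unconditioned shift): duriyonlop → turiyonlop
  rule 4 (pre-rhotic lowering): turiyonlop → toriyonlop
  rule 5 (unconditioned shift): toriyonlop → toliyonlop
  rule 6 (pre-nasal raising): toliyonlop → toliyunlop
  ⇒ Tavasi toliyunlop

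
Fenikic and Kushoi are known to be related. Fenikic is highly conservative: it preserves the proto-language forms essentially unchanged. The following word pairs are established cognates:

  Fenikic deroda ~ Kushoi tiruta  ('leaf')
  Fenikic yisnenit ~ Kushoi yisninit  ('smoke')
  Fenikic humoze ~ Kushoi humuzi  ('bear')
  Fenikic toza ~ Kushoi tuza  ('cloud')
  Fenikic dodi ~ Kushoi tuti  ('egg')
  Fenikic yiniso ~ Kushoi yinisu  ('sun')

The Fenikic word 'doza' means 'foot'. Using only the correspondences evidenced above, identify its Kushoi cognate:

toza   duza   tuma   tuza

dodi ~ tuti — Fenikic d corresponds to Kushoi t word-initially before a back vowel.
deroda ~ tiruta, humoze ~ humuzi — Fenikic o corresponds to Kushoi u after a consonant, before a consonant other than r, m, n, p, b, f, v.
Applying these to Fenikic 'doza':
  doza → toza   (d→t word-initially before a back vowel)
  toza → tuza   (o→u after a consonant, before a consonant other than r, m, n, p, b, f, v)
So the Kushoi cognate is 'tuza'.

tuza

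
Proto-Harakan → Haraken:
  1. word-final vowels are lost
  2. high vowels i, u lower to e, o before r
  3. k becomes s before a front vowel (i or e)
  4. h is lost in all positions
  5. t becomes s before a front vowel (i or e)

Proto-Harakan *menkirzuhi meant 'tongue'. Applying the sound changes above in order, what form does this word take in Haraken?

menserzu

Haraken: start from *menkirzuhi.
  rule 1 (apocope): menkirzuhi → menkirzuh
  rule 2 (pre-rhotic lowering): menkirzuh → menkerzuh
  rule 3 (palatalisation): menkerzuh → menserzuh
  rule 4 (h-loss): menserzuh → menserzu
  rule 5: no change — menserzu
  ⇒ Haraken menserzu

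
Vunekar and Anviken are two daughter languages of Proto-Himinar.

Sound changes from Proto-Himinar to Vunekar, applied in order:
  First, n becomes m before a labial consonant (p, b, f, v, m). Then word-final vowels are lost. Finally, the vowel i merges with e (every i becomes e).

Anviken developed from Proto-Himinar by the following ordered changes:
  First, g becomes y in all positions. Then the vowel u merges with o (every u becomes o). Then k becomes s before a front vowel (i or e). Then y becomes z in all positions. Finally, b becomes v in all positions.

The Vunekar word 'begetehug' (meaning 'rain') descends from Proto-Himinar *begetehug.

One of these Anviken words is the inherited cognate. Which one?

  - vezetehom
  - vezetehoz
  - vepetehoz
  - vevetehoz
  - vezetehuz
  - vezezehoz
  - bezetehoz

vezetehoz

Anviken: start from *begetehug.
  rule 1 (unconditioned shift): begetehug → beyetehuy
  rule 2 (vowel merger): beyetehuy → beyetehoy
  rule 3: no change — beyetehoy
  rule 4 (unconditioned shift): beyetehoy → bezetehoz
  rule 5 (unconditioned shift): bezetehoz → vezetehoz
  ⇒ Anviken vezetehoz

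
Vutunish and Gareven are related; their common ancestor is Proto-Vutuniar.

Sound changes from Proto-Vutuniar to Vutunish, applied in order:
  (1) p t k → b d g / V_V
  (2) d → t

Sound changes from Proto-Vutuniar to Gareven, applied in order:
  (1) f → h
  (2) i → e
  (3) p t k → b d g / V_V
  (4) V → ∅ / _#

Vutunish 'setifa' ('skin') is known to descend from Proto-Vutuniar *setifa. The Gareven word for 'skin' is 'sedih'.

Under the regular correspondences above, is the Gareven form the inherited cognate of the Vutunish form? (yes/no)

Derive the expected Gareven reflex of *setifa:
Gareven: *setifa > setiha > seteha > sedeha > sedeh  (by unconditioned shift, vowel merger, intervocalic voicing, apocope)
The regular Gareven reflex would be 'sedeh', but the attested form is 'sedih'. The correspondence is irregular, so they are not cognates (the Gareven form has a different source).

no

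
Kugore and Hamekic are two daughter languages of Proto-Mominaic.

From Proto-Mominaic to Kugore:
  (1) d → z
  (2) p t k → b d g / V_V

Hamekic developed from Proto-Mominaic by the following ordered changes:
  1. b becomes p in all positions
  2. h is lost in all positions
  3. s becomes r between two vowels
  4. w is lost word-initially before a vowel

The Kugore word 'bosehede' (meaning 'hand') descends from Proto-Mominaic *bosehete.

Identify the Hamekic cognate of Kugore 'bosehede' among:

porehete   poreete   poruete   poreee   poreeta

Hamekic: *bosehete > posehete > poseete > poreete  (by unconditioned shift, h-loss, rhotacism)
Among the options, 'poreete' alone shows every Hamekic change applied in order.

poreete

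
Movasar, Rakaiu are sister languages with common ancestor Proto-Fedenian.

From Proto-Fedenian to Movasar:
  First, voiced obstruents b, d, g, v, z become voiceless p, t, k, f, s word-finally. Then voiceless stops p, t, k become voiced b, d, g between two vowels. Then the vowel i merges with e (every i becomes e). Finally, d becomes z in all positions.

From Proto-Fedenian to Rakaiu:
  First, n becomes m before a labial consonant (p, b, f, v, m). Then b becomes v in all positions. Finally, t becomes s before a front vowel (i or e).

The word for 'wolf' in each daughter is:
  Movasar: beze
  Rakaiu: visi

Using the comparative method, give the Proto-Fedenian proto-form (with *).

Position 4: Movasar has e, Rakaiu has i. Rakaiu preserves i here (none of its changes turn any other segment into i), so the proto-segment is *i.
Position 2: Movasar has e, Rakaiu has i. Rakaiu preserves i here (none of its changes turn any other segment into i), so the proto-segment is *i.
Position 1: Movasar has b, Rakaiu has v. Taking the neighbouring segments as reconstructed: Movasar b can only go back to *b; Rakaiu v could go back to *b or *v — the one source consistent with every daughter is *b.
Verify the candidate proto-form against each daughter:
Movasar: *biti
  biti (rule 1 does not apply)
  biti → bidi   [intervocalic voicing]
  bidi → bede   [vowel merger]
  bede → beze   [unconditioned shift]
  giving Movasar beze.
Rakaiu: *biti > viti > visi  (by unconditioned shift, palatalisation)
*biti is the unique common source.

*biti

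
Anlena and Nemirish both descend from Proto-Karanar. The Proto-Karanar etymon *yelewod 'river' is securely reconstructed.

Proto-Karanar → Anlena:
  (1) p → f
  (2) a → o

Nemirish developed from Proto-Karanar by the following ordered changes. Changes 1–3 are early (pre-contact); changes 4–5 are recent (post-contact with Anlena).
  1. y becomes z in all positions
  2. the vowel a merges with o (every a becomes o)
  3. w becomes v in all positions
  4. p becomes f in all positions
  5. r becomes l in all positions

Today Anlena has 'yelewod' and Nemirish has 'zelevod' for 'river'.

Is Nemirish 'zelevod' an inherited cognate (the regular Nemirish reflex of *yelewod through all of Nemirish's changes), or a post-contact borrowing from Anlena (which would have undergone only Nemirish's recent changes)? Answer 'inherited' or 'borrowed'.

If inherited, *yelewod would pass through all of Nemirish's changes:
Nemirish: *yelewod > zelewod > zelevod  (by unconditioned shift, unconditioned shift)
If borrowed from Anlena 'yelewod' after the early changes, it would undergo only the recent ones:
  rule 4 (unconditioned shift): no change (yelewod)
  rule 5 (unconditioned shift): no change (yelewod)
  ⇒ as a loan: yelewod
Nemirish 'zelevod' matches the inherited outcome exactly, so it is an inherited cognate, not a loan.

inherited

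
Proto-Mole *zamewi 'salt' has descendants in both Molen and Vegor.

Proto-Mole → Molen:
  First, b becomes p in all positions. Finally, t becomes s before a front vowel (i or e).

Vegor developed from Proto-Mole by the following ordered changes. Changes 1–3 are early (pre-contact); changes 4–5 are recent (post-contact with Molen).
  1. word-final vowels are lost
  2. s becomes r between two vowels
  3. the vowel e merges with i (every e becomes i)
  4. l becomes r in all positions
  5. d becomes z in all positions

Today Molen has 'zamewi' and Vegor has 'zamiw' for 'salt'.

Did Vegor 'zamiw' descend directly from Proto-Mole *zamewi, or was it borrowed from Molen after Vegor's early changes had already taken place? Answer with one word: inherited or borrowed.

If inherited, *zamewi would pass through all of Vegor's changes:
Vegor: *zamewi > zamew > zamiw  (by apocope, vowel merger)
If borrowed from Molen 'zamewi' after the early changes, it would undergo only the recent ones:
  rule 4 (unconditioned shift): no change (zamewi)
  rule 5 (unconditioned shift): no change (zamewi)
  ⇒ as a loan: zamewi
Vegor 'zamiw' matches the inherited outcome exactly, so it is an inherited cognate, not a loan.

inherited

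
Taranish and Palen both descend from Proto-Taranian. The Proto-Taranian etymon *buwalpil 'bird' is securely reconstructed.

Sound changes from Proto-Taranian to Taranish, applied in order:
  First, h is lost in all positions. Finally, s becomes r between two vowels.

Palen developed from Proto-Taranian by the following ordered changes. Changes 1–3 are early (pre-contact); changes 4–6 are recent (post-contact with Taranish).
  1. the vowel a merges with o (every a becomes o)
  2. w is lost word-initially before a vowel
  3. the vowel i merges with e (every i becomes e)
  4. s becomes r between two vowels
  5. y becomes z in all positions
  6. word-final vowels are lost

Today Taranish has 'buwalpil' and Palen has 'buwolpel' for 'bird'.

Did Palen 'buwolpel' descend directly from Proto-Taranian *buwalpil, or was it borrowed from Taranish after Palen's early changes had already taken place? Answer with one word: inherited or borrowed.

inherited

If inherited, *buwalpil would pass through all of Palen's changes:
Palen: *buwalpil > buwolpil > buwolpel  (by vowel merger, vowel merger)
If borrowed from Taranish 'buwalpil' after the early changes, it would undergo only the recent ones:
  rule 4 (rhotacism): no change (buwalpil)
  rule 5 (unconditioned shift): no change (buwalpil)
  rule 6 (apocope): no change (buwalpil)
  ⇒ as a loan: buwalpil
Palen 'buwolpel' matches the inherited outcome exactly, so it is an inherited cognate, not a loan.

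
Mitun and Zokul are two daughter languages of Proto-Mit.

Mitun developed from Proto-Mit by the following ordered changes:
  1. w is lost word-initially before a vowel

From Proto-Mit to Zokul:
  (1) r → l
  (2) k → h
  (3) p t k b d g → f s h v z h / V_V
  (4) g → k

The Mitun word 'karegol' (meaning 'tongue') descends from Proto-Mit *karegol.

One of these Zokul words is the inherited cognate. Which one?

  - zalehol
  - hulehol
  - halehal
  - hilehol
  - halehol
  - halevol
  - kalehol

Zokul: *karegol > kalegol > halegol > halehol  (by unconditioned shift, unconditioned shift, intervocalic lenition)
Only 'halehol' matches the regular Zokul development of *karegol.

halehol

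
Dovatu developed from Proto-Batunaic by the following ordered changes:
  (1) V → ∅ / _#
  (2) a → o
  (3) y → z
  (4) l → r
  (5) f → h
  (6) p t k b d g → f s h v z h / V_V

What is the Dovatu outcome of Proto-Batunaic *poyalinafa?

pozorinoh

Dovatu: start from *poyalinafa.
  rule 1 (apocope): poyalinafa → poyalinaf
  rule 2 (vowel merger): poyalinaf → poyolinof
  rule 3 (unconditioned shift): poyolinof → pozolinof
  rule 4 (unconditioned shift): pozolinof → pozorinof
  rule 5 (unconditioned shift): pozorinof → pozorinoh
  rule 6: no change — pozorinoh
  ⇒ Dovatu pozorinoh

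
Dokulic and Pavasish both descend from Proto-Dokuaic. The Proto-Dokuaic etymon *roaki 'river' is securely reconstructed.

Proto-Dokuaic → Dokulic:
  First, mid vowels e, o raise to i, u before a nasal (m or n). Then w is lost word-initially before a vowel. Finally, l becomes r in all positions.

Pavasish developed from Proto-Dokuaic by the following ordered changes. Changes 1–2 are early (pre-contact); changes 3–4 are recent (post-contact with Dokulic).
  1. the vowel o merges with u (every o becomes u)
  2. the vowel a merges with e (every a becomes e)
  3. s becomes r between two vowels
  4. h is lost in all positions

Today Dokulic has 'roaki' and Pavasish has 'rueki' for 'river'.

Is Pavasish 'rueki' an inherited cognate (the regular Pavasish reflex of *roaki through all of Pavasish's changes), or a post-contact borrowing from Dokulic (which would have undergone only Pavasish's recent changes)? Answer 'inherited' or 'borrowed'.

inherited

If inherited, *roaki would pass through all of Pavasish's changes:
Pavasish: start from *roaki.
  rule 1 (vowel merger): roaki → ruaki
  rule 2 (vowel merger): ruaki → rueki
  rule 3: no change — rueki
  rule 4: no change — rueki
  ⇒ Pavasish rueki
If borrowed from Dokulic 'roaki' after the early changes, it would undergo only the recent ones:
  rule 3 (rhotacism): no change (roaki)
  rule 4 (h-loss): no change (roaki)
  ⇒ as a loan: roaki
Pavasish 'rueki' matches the inherited outcome exactly, so it is an inherited cognate, not a loan.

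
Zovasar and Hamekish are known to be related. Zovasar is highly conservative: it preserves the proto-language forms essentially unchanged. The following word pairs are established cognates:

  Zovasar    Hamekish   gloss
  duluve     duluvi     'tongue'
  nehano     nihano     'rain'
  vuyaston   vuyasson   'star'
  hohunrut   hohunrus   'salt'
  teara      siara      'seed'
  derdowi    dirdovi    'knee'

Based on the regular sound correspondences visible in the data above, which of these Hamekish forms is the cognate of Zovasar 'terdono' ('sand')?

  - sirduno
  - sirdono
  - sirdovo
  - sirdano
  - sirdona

teara ~ siara — Zovasar t corresponds to Hamekish s word-initially before a front vowel.
derdowi ~ dirdovi — Zovasar e corresponds to Hamekish i after a consonant, before r.
Applying these to Zovasar 'terdono':
  terdono → serdono   (t→s word-initially before a front vowel)
  serdono → sirdono   (e→i after a consonant, before r)
So the Hamekish cognate is 'sirdono'.

sirdono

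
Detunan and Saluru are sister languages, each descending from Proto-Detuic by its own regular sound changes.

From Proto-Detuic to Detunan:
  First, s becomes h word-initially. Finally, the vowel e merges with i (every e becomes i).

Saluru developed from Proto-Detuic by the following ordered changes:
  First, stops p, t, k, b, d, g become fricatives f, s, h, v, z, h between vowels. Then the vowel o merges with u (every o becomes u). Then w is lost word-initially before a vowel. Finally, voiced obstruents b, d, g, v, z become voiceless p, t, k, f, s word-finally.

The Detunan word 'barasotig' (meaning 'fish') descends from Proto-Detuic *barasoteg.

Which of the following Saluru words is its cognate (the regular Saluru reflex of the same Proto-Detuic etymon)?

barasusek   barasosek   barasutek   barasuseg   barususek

barasusek

Saluru: *barasoteg > barasoseg > barasuseg > barasusek  (by intervocalic lenition, vowel merger, final devoicing)
Only 'barasusek' matches the regular Saluru development of *barasoteg.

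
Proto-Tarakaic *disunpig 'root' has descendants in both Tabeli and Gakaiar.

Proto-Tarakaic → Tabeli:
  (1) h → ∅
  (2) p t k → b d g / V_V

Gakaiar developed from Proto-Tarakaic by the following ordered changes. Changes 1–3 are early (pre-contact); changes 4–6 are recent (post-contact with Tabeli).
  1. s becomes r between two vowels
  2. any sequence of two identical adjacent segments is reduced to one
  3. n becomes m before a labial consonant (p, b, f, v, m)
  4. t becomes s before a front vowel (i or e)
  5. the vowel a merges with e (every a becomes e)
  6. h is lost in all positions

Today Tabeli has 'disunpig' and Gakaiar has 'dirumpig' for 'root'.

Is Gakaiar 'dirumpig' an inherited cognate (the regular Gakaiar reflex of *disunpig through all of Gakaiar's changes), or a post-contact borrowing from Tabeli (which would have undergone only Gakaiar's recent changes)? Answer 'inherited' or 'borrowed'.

inherited

If inherited, *disunpig would pass through all of Gakaiar's changes:
Gakaiar: *disunpig > dirunpig > dirumpig  (by rhotacism, nasal place assimilation)
If borrowed from Tabeli 'disunpig' after the early changes, it would undergo only the recent ones:
  rule 4 (palatalisation): no change (disunpig)
  rule 5 (vowel merger): no change (disunpig)
  rule 6 (h-loss): no change (disunpig)
  ⇒ as a loan: disunpig
Gakaiar 'dirumpig' matches the inherited outcome exactly, so it is an inherited cognate, not a loan.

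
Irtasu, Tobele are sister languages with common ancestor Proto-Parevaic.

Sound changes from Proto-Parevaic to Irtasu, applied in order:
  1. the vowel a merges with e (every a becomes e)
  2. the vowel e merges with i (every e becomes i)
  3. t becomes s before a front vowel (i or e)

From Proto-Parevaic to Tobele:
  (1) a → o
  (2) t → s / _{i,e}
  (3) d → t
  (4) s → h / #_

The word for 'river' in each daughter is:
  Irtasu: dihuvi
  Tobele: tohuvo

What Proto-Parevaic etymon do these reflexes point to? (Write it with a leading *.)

Position 1: Irtasu has d, Tobele has t. Irtasu preserves d here (none of its changes turn any other segment into d), so the proto-segment is *d.
Position 6: Irtasu has i, Tobele has o. Taking the neighbouring segments as reconstructed: Irtasu i could go back to *a or *e or *i; Tobele o could go back to *a or *o — the one source consistent with every daughter is *a.
Position 2: Irtasu has i, Tobele has o. Taking the neighbouring segments as reconstructed: Irtasu i could go back to *a or *e or *i; Tobele o could go back to *a or *o — the one source consistent with every daughter is *a.
Verify the candidate proto-form against each daughter:
Irtasu: *dahuva
  dahuva → dehuve   [vowel merger]
  dehuve → dihuvi   [vowel merger]
  dihuvi (rule 3 does not apply)
  giving Irtasu dihuvi.
Tobele: *dahuva > dohuvo > tohuvo  (by vowel merger, unconditioned shift)
No other proto-form is consistent with every reflex, so the reconstruction is *dahuva.

*dahuva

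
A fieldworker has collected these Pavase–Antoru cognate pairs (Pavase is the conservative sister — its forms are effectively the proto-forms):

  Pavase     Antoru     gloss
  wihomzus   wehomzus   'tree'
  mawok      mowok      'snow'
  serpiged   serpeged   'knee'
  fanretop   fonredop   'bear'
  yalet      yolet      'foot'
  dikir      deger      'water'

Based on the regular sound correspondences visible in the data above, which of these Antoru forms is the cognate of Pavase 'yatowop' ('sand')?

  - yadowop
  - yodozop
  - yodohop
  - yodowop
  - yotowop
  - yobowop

yodowop

mawok ~ mowok, yalet ~ yolet — Pavase a corresponds to Antoru o after a consonant, before a consonant other than r, m, n, p, b, f, v.
fanretop ~ fonredop — Pavase t corresponds to Antoru d between vowels (before a back vowel).
Applying these to Pavase 'yatowop':
  yatowop → yotowop   (a→o after a consonant, before a consonant other than r, m, n, p, b, f, v)
  yotowop → yodowop   (t→d between vowels (before a back vowel))
So the Antoru cognate is 'yodowop'.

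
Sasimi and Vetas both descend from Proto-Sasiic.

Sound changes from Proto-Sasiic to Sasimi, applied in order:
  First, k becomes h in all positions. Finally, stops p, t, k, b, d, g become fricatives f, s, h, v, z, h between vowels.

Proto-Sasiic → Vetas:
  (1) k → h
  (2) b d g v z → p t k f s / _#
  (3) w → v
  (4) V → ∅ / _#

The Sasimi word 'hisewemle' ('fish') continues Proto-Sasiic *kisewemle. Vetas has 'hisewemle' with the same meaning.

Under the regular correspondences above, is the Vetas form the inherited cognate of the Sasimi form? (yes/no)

Derive the expected Vetas reflex of *kisewemle:
Vetas: *kisewemle
  kisewemle → hisewemle   [unconditioned shift]
  hisewemle (rule 2 does not apply)
  hisewemle → hisevemle   [unconditioned shift]
  hisevemle → hiseveml   [apocope]
  giving Vetas hiseveml.
The regular Vetas reflex would be 'hiseveml', but the attested form is 'hisewemle'. The correspondence is irregular, so they are not cognates (the Vetas form has a different source).

no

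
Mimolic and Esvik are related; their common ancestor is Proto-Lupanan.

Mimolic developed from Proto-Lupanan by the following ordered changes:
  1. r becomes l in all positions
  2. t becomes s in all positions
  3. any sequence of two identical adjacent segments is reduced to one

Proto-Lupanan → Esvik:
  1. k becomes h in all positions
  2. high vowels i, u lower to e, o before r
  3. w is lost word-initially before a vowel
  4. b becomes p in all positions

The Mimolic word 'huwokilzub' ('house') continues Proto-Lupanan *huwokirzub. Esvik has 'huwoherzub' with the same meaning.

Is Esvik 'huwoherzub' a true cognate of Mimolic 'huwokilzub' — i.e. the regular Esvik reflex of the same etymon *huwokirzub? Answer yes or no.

no

Derive the expected Esvik reflex of *huwokirzub:
Esvik: start from *huwokirzub.
  rule 1 (unconditioned shift): huwokirzub → huwohirzub
  rule 2 (pre-rhotic lowering): huwohirzub → huwoherzub
  rule 3: no change — huwoherzub
  rule 4 (unconditioned shift): huwoherzub → huwoherzup
  ⇒ Esvik huwoherzup
The regular Esvik reflex would be 'huwoherzup', but the attested form is 'huwoherzub'. The correspondence is irregular, so they are not cognates (the Esvik form has a different source).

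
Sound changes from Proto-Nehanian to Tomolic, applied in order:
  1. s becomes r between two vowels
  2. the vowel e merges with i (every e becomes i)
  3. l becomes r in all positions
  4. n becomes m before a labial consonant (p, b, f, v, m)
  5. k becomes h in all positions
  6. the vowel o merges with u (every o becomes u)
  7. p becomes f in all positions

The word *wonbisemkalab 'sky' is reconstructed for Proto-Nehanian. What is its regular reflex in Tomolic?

Tomolic: *wonbisemkalab
  wonbisemkalab → wonbiremkalab   [rhotacism]
  wonbiremkalab → wonbirimkalab   [vowel merger]
  wonbirimkalab → wonbirimkarab   [unconditioned shift]
  wonbirimkarab → wombirimkarab   [nasal place assimilation]
  wombirimkarab → wombirimharab   [unconditioned shift]
  wombirimharab → wumbirimharab   [vowel merger]
  wumbirimharab (rule 7 does not apply)
  giving Tomolic wumbirimharab.

wumbirimharab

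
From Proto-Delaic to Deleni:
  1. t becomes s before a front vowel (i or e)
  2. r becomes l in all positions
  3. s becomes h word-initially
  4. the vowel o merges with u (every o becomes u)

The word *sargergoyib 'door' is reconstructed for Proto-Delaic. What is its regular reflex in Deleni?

halgelguyib

Deleni: *sargergoyib > salgelgoyib > halgelgoyib > halgelguyib  (by unconditioned shift, debuccalisation, vowel merger)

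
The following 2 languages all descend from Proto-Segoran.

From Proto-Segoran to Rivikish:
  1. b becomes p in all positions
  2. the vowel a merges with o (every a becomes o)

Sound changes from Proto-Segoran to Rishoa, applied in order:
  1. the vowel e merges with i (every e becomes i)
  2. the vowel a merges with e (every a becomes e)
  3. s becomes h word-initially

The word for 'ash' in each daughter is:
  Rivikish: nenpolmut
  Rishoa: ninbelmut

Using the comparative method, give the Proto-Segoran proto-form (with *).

*nenbalmut

Position 5: Rivikish has o, Rishoa has e. In Rishoa, e can only continue *a, so the proto-segment is *a.
Position 2: Rivikish has e, Rishoa has i. Rivikish preserves e here (none of its changes turn any other segment into e), so the proto-segment is *e.
Position 4: Rivikish has p, Rishoa has b. Rishoa preserves b here (none of its changes turn any other segment into b), so the proto-segment is *b.
Continuing position by position gives *nenbalmut; check it forward:
Rivikish: start from *nenbalmut.
  rule 1 (unconditioned shift): nenbalmut → nenpalmut
  rule 2 (vowel merger): nenpalmut → nenpolmut
  ⇒ Rivikish nenpolmut
Rishoa: *nenbalmut > ninbalmut > ninbelmut  (by vowel merger, vowel merger)
No other proto-form is consistent with every reflex, so the reconstruction is *nenbalmut.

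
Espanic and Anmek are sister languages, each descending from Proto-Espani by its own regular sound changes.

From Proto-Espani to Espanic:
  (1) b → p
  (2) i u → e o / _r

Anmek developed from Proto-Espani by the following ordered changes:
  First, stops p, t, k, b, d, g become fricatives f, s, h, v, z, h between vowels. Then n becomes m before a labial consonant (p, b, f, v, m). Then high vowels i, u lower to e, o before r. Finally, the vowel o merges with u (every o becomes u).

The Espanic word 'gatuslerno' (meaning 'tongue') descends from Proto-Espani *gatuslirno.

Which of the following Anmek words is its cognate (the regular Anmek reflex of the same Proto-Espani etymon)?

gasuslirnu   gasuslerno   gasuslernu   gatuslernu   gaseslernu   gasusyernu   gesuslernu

gasuslernu

Anmek: *gatuslirno
  gatuslirno → gasuslirno   [intervocalic lenition]
  gasuslirno (rule 2 does not apply)
  gasuslirno → gasuslerno   [pre-rhotic lowering]
  gasuslerno → gasuslernu   [vowel merger]
  giving Anmek gasuslernu.
Among the options, 'gasuslernu' alone shows every Anmek change applied in order.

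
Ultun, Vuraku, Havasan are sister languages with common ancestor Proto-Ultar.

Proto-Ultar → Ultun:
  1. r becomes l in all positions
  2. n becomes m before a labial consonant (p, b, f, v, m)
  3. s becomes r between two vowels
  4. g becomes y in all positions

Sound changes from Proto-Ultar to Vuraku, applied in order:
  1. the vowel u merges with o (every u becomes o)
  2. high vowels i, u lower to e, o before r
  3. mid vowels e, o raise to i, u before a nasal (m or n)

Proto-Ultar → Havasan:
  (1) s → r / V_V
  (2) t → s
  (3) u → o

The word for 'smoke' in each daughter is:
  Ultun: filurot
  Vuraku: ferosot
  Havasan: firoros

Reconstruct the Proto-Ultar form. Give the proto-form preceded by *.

*firusot

Position 3: Ultun has l, Vuraku has r, Havasan has r. Vuraku preserves r here (none of its changes turn any other segment into r), so the proto-segment is *r.
Position 7: Ultun has t, Vuraku has t, Havasan has s. Ultun preserves t here (none of its changes turn any other segment into t), so the proto-segment is *t.
This points to *firusot. Verify forward in each daughter:
Ultun: *firusot > filusot > filurot  (by unconditioned shift, rhotacism)
Vuraku: *firusot
  firusot → firosot   [vowel merger]
  firosot → ferosot   [pre-rhotic lowering]
  ferosot (rule 3 does not apply)
  giving Vuraku ferosot.
Havasan: *firusot > firurot > firuros > firoros  (by rhotacism, unconditioned shift, vowel merger)
*firusot is the unique common source.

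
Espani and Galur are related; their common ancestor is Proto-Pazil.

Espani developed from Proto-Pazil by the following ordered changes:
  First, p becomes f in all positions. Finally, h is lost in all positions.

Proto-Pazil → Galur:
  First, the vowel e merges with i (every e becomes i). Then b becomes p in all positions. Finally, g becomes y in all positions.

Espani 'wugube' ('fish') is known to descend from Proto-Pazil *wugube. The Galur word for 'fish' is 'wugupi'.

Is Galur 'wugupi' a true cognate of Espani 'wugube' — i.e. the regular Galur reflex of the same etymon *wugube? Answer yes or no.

Derive the expected Galur reflex of *wugube:
Galur: start from *wugube.
  rule 1 (vowel merger): wugube → wugubi
  rule 2 (unconditioned shift): wugubi → wugupi
  rule 3 (unconditioned shift): wugupi → wuyupi
  ⇒ Galur wuyupi
The regular Galur reflex would be 'wuyupi', but the attested form is 'wugupi'. The correspondence is irregular, so they are not cognates (the Galur form has a different source).

no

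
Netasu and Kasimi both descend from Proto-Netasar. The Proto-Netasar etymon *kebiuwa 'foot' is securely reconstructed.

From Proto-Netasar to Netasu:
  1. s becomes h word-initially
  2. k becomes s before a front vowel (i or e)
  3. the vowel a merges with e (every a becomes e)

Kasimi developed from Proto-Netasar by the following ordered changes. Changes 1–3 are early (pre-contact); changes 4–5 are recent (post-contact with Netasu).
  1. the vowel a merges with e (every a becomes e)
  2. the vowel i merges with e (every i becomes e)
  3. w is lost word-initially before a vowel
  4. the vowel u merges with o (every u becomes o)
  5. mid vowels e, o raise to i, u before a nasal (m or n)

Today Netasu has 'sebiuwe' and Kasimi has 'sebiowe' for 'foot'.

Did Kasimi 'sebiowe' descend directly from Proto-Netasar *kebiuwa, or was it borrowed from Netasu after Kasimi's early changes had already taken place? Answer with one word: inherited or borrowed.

If inherited, *kebiuwa would pass through all of Kasimi's changes:
Kasimi: *kebiuwa > kebiuwe > kebeuwe > kebeowe  (by vowel merger, vowel merger, vowel merger)
If borrowed from Netasu 'sebiuwe' after the early changes, it would undergo only the recent ones:
  rule 4 (vowel merger): sebiuwe → sebiowe
  rule 5 (pre-nasal raising): no change (sebiowe)
  ⇒ as a loan: sebiowe
Kasimi 'sebiowe' matches the loan outcome 'sebiowe', not the inherited 'kebeowe' — it skipped the early Kasimi changes, so it was borrowed from Netasu.

borrowed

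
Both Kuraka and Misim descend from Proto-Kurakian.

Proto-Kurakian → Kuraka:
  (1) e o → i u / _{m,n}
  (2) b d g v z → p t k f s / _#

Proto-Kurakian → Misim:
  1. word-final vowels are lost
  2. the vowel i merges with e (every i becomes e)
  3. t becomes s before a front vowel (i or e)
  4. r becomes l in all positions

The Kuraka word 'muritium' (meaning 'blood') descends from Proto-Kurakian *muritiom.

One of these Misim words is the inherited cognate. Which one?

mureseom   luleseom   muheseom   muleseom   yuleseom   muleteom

muleseom

Misim: start from *muritiom.
  rule 1: no change — muritiom
  rule 2 (vowel merger): muritiom → mureteom
  rule 3 (palatalisation): mureteom → mureseom
  rule 4 (unconditioned shift): mureseom → muleseom
  ⇒ Misim muleseom
Among the options, 'muleseom' alone shows every Misim change applied in order.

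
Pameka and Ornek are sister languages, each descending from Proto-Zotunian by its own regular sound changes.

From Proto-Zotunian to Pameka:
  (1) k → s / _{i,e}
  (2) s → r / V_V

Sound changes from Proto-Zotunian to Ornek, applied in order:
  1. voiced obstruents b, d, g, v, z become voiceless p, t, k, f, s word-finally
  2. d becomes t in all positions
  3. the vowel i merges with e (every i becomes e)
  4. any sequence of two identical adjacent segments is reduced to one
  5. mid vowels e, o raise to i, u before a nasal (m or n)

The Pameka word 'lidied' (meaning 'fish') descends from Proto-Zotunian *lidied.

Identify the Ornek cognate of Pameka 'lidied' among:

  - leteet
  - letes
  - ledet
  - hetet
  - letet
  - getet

Ornek: *lidied > lidiet > litiet > leteet > letet  (by final devoicing, unconditioned shift, vowel merger, degemination)
The other candidates each miss or misapply at least one Ornek change.

letet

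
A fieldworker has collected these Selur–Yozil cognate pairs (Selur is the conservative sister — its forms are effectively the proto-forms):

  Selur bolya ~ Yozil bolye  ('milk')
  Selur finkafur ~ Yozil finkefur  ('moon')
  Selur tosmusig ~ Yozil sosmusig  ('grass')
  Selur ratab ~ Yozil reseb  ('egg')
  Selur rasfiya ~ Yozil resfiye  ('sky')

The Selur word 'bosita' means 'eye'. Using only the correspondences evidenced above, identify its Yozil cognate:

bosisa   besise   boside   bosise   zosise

ratab ~ reseb — Selur t corresponds to Yozil s between vowels (before a back vowel).
bolya ~ bolye, rasfiya ~ resfiye — Selur a corresponds to Yozil e word-finally.
Applying these to Selur 'bosita':
  bosita → bosisa   (t→s between vowels (before a back vowel))
  bosisa → bosise   (a→e word-finally)
So the Yozil cognate is 'bosise'.

bosise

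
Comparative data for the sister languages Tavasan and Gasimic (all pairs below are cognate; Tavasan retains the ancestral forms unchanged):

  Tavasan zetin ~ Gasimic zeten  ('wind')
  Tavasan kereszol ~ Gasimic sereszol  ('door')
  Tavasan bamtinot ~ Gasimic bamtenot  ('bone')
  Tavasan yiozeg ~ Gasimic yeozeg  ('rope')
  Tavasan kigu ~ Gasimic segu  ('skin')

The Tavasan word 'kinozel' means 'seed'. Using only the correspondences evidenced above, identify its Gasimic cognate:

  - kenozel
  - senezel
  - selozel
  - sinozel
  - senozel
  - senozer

senozel

kigu ~ segu — Tavasan k corresponds to Gasimic s word-initially before a front vowel.
zetin ~ zeten, bamtinot ~ bamtenot — Tavasan i corresponds to Gasimic e after a consonant, before a nasal.
Applying these to Tavasan 'kinozel':
  kinozel → sinozel   (k→s word-initially before a front vowel)
  sinozel → senozel   (i→e after a consonant, before a nasal)
So the Gasimic cognate is 'senozel'.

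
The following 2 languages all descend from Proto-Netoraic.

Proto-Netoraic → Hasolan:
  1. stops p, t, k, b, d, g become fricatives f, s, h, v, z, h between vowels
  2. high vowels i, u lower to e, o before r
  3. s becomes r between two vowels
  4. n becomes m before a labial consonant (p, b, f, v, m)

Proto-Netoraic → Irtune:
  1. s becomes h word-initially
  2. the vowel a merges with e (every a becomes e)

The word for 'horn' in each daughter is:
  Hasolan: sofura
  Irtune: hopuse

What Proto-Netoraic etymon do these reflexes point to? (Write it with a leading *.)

*sopusa

Position 6: Hasolan has a, Irtune has e. Hasolan preserves a here (none of its changes turn any other segment into a), so the proto-segment is *a.
Position 1: Hasolan has s, Irtune has h. Taking the neighbouring segments as reconstructed: Hasolan s can only go back to *s; Irtune h could go back to *s or *h — the one source consistent with every daughter is *s.
Position 5: Hasolan has r, Irtune has s. Irtune preserves s here (none of its changes turn any other segment into s), so the proto-segment is *s.
Verify the candidate proto-form against each daughter:
Hasolan: *sopusa > sofusa > sofura  (by intervocalic lenition, rhotacism)
Irtune: start from *sopusa.
  rule 1 (debuccalisation): sopusa → hopusa
  rule 2 (vowel merger): hopusa → hopuse
  ⇒ Irtune hopuse
*sopusa is the unique common source.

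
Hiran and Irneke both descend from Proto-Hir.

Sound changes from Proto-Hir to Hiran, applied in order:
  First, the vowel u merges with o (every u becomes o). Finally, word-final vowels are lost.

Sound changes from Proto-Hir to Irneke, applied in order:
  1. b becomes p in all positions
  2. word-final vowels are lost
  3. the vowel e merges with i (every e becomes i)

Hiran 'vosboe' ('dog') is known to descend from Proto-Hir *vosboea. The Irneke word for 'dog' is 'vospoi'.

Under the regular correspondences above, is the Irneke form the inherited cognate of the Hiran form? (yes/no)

Derive the expected Irneke reflex of *vosboea:
Irneke: *vosboea
  vosboea → vospoea   [unconditioned shift]
  vospoea → vospoe   [apocope]
  vospoe → vospoi   [vowel merger]
  giving Irneke vospoi.
Irneke 'vospoi' matches the regular reflex exactly, so the pair is cognate.

yes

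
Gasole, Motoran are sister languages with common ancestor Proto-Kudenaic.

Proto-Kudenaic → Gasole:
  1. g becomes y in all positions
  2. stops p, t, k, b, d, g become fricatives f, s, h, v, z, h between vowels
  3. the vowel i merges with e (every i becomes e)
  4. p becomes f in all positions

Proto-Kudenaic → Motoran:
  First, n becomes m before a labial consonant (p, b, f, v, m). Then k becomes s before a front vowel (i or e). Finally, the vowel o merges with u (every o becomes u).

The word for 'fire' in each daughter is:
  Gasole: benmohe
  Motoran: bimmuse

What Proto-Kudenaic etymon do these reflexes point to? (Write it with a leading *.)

Position 3: Gasole has n, Motoran has m. Gasole preserves n here (none of its changes turn any other segment into n), so the proto-segment is *n.
Position 5: Gasole has o, Motoran has u. Gasole preserves o here (none of its changes turn any other segment into o), so the proto-segment is *o.
Continuing position by position gives *binmoke; check it forward:
Gasole: start from *binmoke.
  rule 1: no change — binmoke
  rule 2 (intervocalic lenition): binmoke → binmohe
  rule 3 (vowel merger): binmohe → benmohe
  rule 4: no change — benmohe
  ⇒ Gasole benmohe
Motoran: *binmoke
  binmoke → bimmoke   [nasal place assimilation]
  bimmoke → bimmose   [palatalisation]
  bimmose → bimmuse   [vowel merger]
  giving Motoran bimmuse.
No other proto-form is consistent with every reflex, so the reconstruction is *binmoke.

*binmoke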